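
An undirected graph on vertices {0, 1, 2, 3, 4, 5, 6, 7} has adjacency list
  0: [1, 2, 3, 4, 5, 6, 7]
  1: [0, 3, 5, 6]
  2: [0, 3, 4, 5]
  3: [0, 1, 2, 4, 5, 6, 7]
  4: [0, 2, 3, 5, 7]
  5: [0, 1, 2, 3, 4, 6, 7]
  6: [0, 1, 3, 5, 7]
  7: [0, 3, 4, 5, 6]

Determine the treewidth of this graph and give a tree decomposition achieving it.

Treewidth 4.
Bags: B1 = {0, 1, 3, 5, 6}  B2 = {0, 3, 5, 6, 7}  B3 = {0, 3, 4, 5, 7}  B4 = {0, 2, 3, 4, 5}
Tree: B1–B2, B2–B3, B3–B4

Each bag holds 5 vertices, so the decomposition has width 4, which upper-bounds the treewidth. For the lower bound, the 5 vertices {0, 1, 3, 5, 6} are pairwise adjacent, and any tree decomposition puts a clique entirely inside one bag — forcing width ≥ 4. Therefore the treewidth is 4.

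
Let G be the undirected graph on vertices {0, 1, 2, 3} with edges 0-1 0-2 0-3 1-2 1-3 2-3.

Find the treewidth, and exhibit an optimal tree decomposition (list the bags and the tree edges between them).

With just one bag of size 4, the width is 4 − 1 = 3, so tw(G) ≤ 3. Conversely, {0, 1, 2, 3} is a clique of size 4, and the vertices of any clique must share a bag in every tree decomposition; so some bag has ≥ 4 vertices and tw(G) ≥ 3. Combining the bounds, tw(G) = 3.

Treewidth 3.
One such decomposition:
Bags: B1 = {0, 1, 2, 3}
Tree: (single bag)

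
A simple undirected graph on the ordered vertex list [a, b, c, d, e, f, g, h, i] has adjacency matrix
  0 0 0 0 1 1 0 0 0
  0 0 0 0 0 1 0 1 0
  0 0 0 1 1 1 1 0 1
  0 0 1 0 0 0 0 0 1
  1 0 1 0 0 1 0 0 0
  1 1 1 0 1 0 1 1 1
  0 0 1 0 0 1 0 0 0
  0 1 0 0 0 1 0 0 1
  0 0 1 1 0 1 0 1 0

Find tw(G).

A width-2 tree decomposition is:
Bags: B1 = {c, f, i}  B2 = {c, f, g}  B3 = {c, e, f}  B4 = {a, e, f}  B5 = {f, h, i}  B6 = {b, f, h}  B7 = {c, d, i}
Tree: B1–B2, B1–B3, B3–B4, B1–B5, B5–B6, B1–B7
Each bag holds 3 vertices, so the decomposition has width 2, which upper-bounds the treewidth. On the other hand G contains the 3-clique {c, d, i}. A clique must lie in a single bag of any decomposition, so no decomposition can have width below 2. Combining the bounds, tw(G) = 2.

2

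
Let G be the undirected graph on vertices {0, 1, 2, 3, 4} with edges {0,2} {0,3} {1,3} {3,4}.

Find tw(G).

1

A width-1 tree decomposition is:
Bags: B1 = {0, 3}  B2 = {3, 4}  B3 = {1, 3}  B4 = {0, 2}
Tree: B1–B2, B2–B3, B1–B4
Every bag has size at most 2, so the width is 2 − 1 = 1 and tw(G) ≤ 1. G has an edge, so its treewidth is at least 1. Hence tw(G) = 1 exactly.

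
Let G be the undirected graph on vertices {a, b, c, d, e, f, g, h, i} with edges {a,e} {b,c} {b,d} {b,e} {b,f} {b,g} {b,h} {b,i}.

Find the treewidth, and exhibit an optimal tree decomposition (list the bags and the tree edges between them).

Treewidth 1.
Bags: B1 = {b, e}  B2 = {b, d}  B3 = {b, g}  B4 = {b, f}  B5 = {b, h}  B6 = {b, c}  B7 = {a, e}  B8 = {b, i}
Tree: B1–B2, B1–B3, B3–B4, B1–B5, B2–B6, B1–B7, B1–B8

The largest bag has 2 vertices, giving width 1; this decomposition certifies tw(G) ≤ 1. Any graph with an edge has treewidth ≥ 1, and G has the edge e–b. The upper and lower bounds meet at 1, so that is the treewidth.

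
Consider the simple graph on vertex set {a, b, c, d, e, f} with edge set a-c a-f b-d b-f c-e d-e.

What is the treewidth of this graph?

2

A width-2 tree decomposition is:
Bags: B1 = {a, b, f}  B2 = {a, b, d}  B3 = {a, d, e}  B4 = {a, c, e}
Tree: B1–B2, B2–B3, B3–B4
Each bag holds 3 vertices, so the decomposition has width 2, which upper-bounds the treewidth. Since a–f–b–d–e–c–a is a cycle in G, G is not acyclic. Forests are exactly the graphs of treewidth ≤ 1, so tw(G) ≥ 2. Therefore the treewidth is 2.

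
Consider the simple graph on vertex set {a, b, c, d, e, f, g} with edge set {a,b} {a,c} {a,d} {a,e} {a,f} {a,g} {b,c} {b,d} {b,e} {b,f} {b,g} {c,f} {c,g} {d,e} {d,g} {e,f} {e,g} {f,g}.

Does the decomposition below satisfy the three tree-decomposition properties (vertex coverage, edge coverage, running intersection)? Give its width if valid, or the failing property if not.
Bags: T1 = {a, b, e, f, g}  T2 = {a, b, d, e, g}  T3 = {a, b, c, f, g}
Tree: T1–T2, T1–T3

Yes; width 4.

Every vertex of G appears in some bag (union = {a, b, c, d, e, f, g}); every edge is covered by a bag; and for each vertex v the set of bags containing v is connected in the bag tree. The decomposition is therefore valid. The largest bag has 5 vertices, so the width is 4.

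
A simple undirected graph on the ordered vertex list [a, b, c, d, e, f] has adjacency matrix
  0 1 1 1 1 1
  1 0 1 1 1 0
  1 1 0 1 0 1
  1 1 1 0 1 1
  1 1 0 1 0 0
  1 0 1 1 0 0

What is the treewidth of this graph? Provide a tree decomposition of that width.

Each bag holds 4 vertices, so the decomposition has width 3, which upper-bounds the treewidth. For the lower bound, the 4 vertices {a, b, d, e} are pairwise adjacent, and any tree decomposition puts a clique entirely inside one bag — forcing width ≥ 3. Combining the bounds, tw(G) = 3.

Treewidth 3.
Bags: B1 = {a, c, d, f}  B2 = {a, b, c, d}  B3 = {a, b, d, e}
Tree: B1–B2, B2–B3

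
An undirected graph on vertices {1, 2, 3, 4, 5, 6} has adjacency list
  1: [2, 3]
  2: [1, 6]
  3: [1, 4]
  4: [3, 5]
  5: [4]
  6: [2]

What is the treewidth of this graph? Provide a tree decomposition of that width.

Treewidth 1.
Bags: B1 = {2, 6}  B2 = {1, 2}  B3 = {1, 3}  B4 = {3, 4}  B5 = {4, 5}
Tree: B1–B2, B2–B3, B3–B4, B4–B5

Every bag has size at most 2, so the width is 2 − 1 = 1 and tw(G) ≤ 1. Any graph with an edge has treewidth ≥ 1, and G has the edge 6–2. Hence tw(G) = 1 exactly.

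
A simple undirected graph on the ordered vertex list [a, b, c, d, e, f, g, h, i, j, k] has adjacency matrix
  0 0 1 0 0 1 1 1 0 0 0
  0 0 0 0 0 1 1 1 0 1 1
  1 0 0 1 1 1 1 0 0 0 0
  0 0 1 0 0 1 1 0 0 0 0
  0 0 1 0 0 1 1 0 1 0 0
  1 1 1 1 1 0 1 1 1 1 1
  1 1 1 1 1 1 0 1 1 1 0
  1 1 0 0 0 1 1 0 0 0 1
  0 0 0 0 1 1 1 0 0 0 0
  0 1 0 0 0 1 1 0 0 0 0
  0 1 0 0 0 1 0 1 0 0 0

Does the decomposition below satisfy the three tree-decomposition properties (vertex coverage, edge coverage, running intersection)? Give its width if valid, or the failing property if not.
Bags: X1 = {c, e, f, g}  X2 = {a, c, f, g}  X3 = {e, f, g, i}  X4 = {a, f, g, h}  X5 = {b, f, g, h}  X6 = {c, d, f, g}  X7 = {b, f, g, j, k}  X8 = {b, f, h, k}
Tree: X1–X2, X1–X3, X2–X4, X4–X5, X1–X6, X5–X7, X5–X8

A tree decomposition must satisfy three properties: every vertex lies in some bag; for every edge, both endpoints lie together in some bag; and for every vertex, the bags containing it form a connected subtree. Here bags containing vertex k are not connected in the tree, so the decomposition is invalid.

No — bags containing vertex k are not connected in the tree.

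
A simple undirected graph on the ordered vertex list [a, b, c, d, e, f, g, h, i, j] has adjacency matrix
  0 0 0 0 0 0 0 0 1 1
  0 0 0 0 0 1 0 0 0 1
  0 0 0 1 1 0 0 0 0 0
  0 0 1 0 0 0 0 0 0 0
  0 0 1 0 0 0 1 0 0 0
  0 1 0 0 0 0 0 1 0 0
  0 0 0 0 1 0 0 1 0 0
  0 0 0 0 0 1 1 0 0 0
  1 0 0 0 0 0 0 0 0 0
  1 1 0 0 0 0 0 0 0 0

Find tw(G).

1

A width-1 tree decomposition is:
Bags: B1 = {a, i}  B2 = {a, j}  B3 = {b, j}  B4 = {b, f}  B5 = {f, h}  B6 = {g, h}  B7 = {e, g}  B8 = {c, e}  B9 = {c, d}
Tree: B1–B2, B2–B3, B3–B4, B4–B5, B5–B6, B6–B7, B7–B8, B8–B9
Every bag has size at most 2, so the width is 2 − 1 = 1 and tw(G) ≤ 1. Any graph with an edge has treewidth ≥ 1, and G has the edge i–a. Therefore the treewidth is 1.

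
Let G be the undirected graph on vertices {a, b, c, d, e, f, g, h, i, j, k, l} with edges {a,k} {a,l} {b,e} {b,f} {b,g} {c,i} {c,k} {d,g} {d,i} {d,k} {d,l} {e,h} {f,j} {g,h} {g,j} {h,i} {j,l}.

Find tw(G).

A width-3 tree decomposition is:
Bags: B1 = {a, c, k, l}  B2 = {c, d, k, l}  B3 = {c, d, i, l}  B4 = {d, i, j, l}  B5 = {d, g, i, j}  B6 = {g, h, i, j}  B7 = {f, g, h, j}  B8 = {b, f, g, h}  B9 = {b, e, f, h}
Tree: B1–B2, B2–B3, B3–B4, B4–B5, B5–B6, B6–B7, B7–B8, B8–B9
Every bag has size at most 4, so the width is 4 − 1 = 3 and tw(G) ≤ 3. For the lower bound: the 4 vertex sets {a,c,k}, {l}, {d}, {g,h,i,j} are disjoint, each induces a connected subgraph, and every pair is joined by at least one edge of G. Contracting each set to a single vertex therefore yields K_{4} as a minor, and since treewidth is minor-monotone, tw(G) ≥ tw(K_{4}) = 3. Hence tw(G) = 3 exactly.

3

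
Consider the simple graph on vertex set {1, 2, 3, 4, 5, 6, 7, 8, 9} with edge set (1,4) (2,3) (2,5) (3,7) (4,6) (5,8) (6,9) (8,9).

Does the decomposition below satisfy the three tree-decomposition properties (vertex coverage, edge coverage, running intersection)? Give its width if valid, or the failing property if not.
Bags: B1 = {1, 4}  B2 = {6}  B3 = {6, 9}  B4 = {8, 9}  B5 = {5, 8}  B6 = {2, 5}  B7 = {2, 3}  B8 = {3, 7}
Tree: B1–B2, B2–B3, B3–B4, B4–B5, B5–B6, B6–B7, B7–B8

No — edge (4,6) lies in no bag.

A tree decomposition must satisfy three properties: every vertex lies in some bag; for every edge, both endpoints lie together in some bag; and for every vertex, the bags containing it form a connected subtree. Here edge (4,6) lies in no bag, so the decomposition is invalid.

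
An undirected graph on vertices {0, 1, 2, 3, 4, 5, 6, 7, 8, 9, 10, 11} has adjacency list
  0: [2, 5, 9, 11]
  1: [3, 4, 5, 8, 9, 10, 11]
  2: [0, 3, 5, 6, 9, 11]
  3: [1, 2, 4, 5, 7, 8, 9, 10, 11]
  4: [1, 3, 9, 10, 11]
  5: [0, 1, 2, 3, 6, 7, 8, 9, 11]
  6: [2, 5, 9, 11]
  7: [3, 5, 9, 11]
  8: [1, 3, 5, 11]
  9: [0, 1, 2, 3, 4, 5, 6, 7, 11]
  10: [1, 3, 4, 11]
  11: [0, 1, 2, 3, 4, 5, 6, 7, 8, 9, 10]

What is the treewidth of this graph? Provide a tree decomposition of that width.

Each bag holds 5 vertices, so the decomposition has width 4, which upper-bounds the treewidth. On the other hand G contains the 5-clique {0, 2, 5, 9, 11}. A clique must lie in a single bag of any decomposition, so no decomposition can have width below 4. The upper and lower bounds meet at 4, so that is the treewidth.

Treewidth 4.
Bags: B1 = {2, 3, 5, 9, 11}  B2 = {1, 3, 5, 9, 11}  B3 = {2, 5, 6, 9, 11}  B4 = {1, 3, 5, 8, 11}  B5 = {1, 3, 4, 9, 11}  B6 = {3, 5, 7, 9, 11}  B7 = {0, 2, 5, 9, 11}  B8 = {1, 3, 4, 10, 11}
Tree: B1–B2, B1–B3, B2–B4, B2–B5, B2–B6, B1–B7, B5–B8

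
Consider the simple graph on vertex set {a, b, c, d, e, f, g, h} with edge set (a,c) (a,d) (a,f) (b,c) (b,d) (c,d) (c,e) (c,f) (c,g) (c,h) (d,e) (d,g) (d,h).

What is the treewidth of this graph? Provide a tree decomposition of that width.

Treewidth 2.
One optimal decomposition is:
Bags: B1 = {b, c, d}  B2 = {a, c, d}  B3 = {c, d, e}  B4 = {a, c, f}  B5 = {c, d, h}  B6 = {c, d, g}
Tree: B1–B2, B1–B3, B2–B4, B1–B5, B3–B6

The largest bag has 3 vertices, giving width 2; this decomposition certifies tw(G) ≤ 2. For the lower bound, the 3 vertices {c, d, g} are pairwise adjacent, and any tree decomposition puts a clique entirely inside one bag — forcing width ≥ 2. Therefore the treewidth is 2.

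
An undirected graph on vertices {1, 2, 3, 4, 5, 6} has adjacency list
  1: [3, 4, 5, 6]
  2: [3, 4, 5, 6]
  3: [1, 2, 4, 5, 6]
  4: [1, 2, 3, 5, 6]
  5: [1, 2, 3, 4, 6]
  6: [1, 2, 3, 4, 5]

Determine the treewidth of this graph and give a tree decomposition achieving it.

Every bag has size at most 5, so the width is 5 − 1 = 4 and tw(G) ≤ 4. For the lower bound, the 5 vertices {1, 3, 4, 5, 6} are pairwise adjacent, and any tree decomposition puts a clique entirely inside one bag — forcing width ≥ 4. Therefore the treewidth is 4.

Treewidth 4.
One such decomposition:
Bags: B1 = {2, 3, 4, 5, 6}  B2 = {1, 3, 4, 5, 6}
Tree: B1–B2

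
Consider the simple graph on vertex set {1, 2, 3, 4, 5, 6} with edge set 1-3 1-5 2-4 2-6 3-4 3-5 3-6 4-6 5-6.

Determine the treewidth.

A width-2 tree decomposition is:
Bags: B1 = {3, 4, 6}  B2 = {3, 5, 6}  B3 = {2, 4, 6}  B4 = {1, 3, 5}
Tree: B1–B2, B1–B3, B2–B4
Each bag holds 3 vertices, so the decomposition has width 2, which upper-bounds the treewidth. For the lower bound, the 3 vertices {2, 4, 6} are pairwise adjacent, and any tree decomposition puts a clique entirely inside one bag — forcing width ≥ 2. Combining the bounds, tw(G) = 2.

2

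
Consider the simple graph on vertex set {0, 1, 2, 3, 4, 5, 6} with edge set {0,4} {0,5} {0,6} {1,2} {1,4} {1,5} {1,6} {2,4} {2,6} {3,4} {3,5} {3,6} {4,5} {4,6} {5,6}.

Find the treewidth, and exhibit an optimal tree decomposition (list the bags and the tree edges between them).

The largest bag has 4 vertices, giving width 3; this decomposition certifies tw(G) ≤ 3. For the lower bound, the 4 vertices {1, 2, 4, 6} are pairwise adjacent, and any tree decomposition puts a clique entirely inside one bag — forcing width ≥ 3. The upper and lower bounds meet at 3, so that is the treewidth.

Treewidth 3.
One optimal decomposition is:
Bags: B1 = {3, 4, 5, 6}  B2 = {1, 4, 5, 6}  B3 = {0, 4, 5, 6}  B4 = {1, 2, 4, 6}
Tree: B1–B2, B2–B3, B2–B4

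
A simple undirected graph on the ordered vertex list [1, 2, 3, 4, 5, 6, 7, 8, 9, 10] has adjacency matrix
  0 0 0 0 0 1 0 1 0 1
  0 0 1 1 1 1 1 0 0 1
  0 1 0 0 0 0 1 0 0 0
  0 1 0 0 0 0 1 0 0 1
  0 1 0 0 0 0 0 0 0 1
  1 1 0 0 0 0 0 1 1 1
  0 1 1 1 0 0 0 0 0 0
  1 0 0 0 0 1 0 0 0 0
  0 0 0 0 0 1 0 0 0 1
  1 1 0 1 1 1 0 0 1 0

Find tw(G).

A width-2 tree decomposition is:
Bags: B1 = {2, 4, 10}  B2 = {2, 4, 7}  B3 = {2, 3, 7}  B4 = {2, 6, 10}  B5 = {1, 6, 10}  B6 = {1, 6, 8}  B7 = {6, 9, 10}  B8 = {2, 5, 10}
Tree: B1–B2, B2–B3, B1–B4, B4–B5, B5–B6, B4–B7, B1–B8
Each bag holds 3 vertices, so the decomposition has width 2, which upper-bounds the treewidth. Conversely, {1, 6, 8} is a clique of size 3, and the vertices of any clique must share a bag in every tree decomposition; so some bag has ≥ 3 vertices and tw(G) ≥ 2. Combining the bounds, tw(G) = 2.

2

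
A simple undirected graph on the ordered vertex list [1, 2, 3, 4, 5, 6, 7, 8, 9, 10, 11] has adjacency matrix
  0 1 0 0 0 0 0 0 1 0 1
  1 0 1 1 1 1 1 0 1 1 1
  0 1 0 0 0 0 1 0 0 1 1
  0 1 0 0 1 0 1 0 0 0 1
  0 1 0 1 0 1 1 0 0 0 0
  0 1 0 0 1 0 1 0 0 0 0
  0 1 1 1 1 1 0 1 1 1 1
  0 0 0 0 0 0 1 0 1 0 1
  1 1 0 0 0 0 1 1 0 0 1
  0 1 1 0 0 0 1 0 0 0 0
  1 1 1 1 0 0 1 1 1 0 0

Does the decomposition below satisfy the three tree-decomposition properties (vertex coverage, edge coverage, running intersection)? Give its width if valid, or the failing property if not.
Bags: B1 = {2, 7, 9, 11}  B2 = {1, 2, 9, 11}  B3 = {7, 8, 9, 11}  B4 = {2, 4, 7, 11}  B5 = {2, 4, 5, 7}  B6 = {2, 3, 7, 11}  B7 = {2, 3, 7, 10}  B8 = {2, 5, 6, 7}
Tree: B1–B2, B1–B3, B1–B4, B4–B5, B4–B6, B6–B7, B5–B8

Vertex coverage: the bags together contain {1, 2, 3, 4, 5, 6, 7, 8, 9, 10, 11}, the full vertex set. Edge coverage: each edge of G has both endpoints in at least one bag. Running intersection: for every vertex, the bags containing it form a connected subtree. All three properties hold, so this is a valid tree decomposition of width max|bag| − 1 = 3, and hence tw(G) ≤ 3.

Yes; width 3.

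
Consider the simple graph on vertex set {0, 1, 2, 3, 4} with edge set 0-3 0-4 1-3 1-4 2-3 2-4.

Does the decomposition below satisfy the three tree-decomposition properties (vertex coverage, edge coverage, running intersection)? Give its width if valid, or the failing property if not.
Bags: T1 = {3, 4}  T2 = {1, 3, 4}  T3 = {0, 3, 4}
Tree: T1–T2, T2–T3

A tree decomposition must satisfy three properties: every vertex lies in some bag; for every edge, both endpoints lie together in some bag; and for every vertex, the bags containing it form a connected subtree. Here vertex 2 appears in no bag, so the decomposition is invalid.

No — vertex 2 appears in no bag.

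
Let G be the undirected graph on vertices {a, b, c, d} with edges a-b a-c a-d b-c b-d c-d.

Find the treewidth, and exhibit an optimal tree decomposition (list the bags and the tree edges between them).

Treewidth 3.
One such decomposition:
Bags: B1 = {a, b, c, d}
Tree: (single bag)

With just one bag of size 4, the width is 4 − 1 = 3, so tw(G) ≤ 3. For the lower bound, the 4 vertices {a, b, c, d} are pairwise adjacent, and any tree decomposition puts a clique entirely inside one bag — forcing width ≥ 3. Hence tw(G) = 3 exactly.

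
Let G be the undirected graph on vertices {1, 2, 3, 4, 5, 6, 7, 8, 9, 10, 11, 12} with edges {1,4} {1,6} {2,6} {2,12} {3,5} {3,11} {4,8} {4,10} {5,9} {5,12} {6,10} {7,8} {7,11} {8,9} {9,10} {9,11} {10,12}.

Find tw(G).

3

A width-3 tree decomposition is:
Bags: B1 = {1, 2, 6, 12}  B2 = {1, 6, 10, 12}  B3 = {1, 4, 10, 12}  B4 = {4, 5, 10, 12}  B5 = {4, 5, 9, 10}  B6 = {4, 5, 8, 9}  B7 = {3, 5, 8, 9}  B8 = {3, 8, 9, 11}  B9 = {3, 7, 8, 11}
Tree: B1–B2, B2–B3, B3–B4, B4–B5, B5–B6, B6–B7, B7–B8, B8–B9
Every bag has size at most 4, so the width is 4 − 1 = 3 and tw(G) ≤ 3. For the lower bound: the 4 vertex sets {1,2,6}, {12}, {10}, {4,5,8,9} are disjoint, each induces a connected subgraph, and every pair is joined by at least one edge of G. Contracting each set to a single vertex therefore yields K_{4} as a minor, and since treewidth is minor-monotone, tw(G) ≥ tw(K_{4}) = 3. Hence tw(G) = 3 exactly.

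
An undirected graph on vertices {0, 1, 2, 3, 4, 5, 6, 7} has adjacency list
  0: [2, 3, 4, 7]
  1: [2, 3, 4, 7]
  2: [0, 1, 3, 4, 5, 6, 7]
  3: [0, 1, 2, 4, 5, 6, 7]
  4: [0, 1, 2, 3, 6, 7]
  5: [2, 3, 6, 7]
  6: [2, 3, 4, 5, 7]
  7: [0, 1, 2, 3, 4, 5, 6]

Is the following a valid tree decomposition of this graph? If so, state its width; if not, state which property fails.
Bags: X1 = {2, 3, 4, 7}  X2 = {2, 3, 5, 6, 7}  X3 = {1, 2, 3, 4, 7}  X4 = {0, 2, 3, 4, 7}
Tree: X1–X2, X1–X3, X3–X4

A tree decomposition must satisfy three properties: every vertex lies in some bag; for every edge, both endpoints lie together in some bag; and for every vertex, the bags containing it form a connected subtree. Here edge (6,4) lies in no bag, so the decomposition is invalid.

No — edge (6,4) lies in no bag.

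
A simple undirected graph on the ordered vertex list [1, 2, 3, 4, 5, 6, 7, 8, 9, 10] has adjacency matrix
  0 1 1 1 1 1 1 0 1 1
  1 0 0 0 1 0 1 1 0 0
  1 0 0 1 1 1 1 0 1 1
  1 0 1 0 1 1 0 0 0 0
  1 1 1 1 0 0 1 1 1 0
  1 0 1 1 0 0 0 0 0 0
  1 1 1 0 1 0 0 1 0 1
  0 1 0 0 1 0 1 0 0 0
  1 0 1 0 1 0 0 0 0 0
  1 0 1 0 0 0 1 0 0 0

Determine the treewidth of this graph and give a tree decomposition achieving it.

Every bag has size at most 4, so the width is 4 − 1 = 3 and tw(G) ≤ 3. On the other hand G contains the 4-clique {2, 5, 7, 8}. A clique must lie in a single bag of any decomposition, so no decomposition can have width below 3. Hence tw(G) = 3 exactly.

Treewidth 3.
One such decomposition:
Bags: B1 = {1, 3, 5, 7}  B2 = {1, 3, 7, 10}  B3 = {1, 2, 5, 7}  B4 = {2, 5, 7, 8}  B5 = {1, 3, 4, 5}  B6 = {1, 3, 5, 9}  B7 = {1, 3, 4, 6}
Tree: B1–B2, B1–B3, B3–B4, B1–B5, B1–B6, B5–B7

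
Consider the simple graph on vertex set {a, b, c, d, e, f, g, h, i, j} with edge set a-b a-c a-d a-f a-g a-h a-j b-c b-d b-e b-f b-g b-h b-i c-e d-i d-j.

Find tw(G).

A width-2 tree decomposition is:
Bags: B1 = {a, b, h}  B2 = {a, b, d}  B3 = {a, b, c}  B4 = {a, b, g}  B5 = {b, d, i}  B6 = {b, c, e}  B7 = {a, b, f}  B8 = {a, d, j}
Tree: B1–B2, B1–B3, B3–B4, B2–B5, B3–B6, B3–B7, B2–B8
The largest bag has 3 vertices, giving width 2; this decomposition certifies tw(G) ≤ 2. Conversely, {a, d, j} is a clique of size 3, and the vertices of any clique must share a bag in every tree decomposition; so some bag has ≥ 3 vertices and tw(G) ≥ 2. Hence tw(G) = 2 exactly.

2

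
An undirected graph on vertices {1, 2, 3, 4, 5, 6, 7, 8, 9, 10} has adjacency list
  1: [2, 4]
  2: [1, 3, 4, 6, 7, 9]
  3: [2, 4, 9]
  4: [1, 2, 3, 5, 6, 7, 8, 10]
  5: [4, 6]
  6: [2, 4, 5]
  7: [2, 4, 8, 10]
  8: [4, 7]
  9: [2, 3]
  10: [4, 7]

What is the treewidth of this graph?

2

A width-2 tree decomposition is:
Bags: B1 = {2, 3, 4}  B2 = {2, 4, 6}  B3 = {2, 4, 7}  B4 = {2, 3, 9}  B5 = {4, 7, 10}  B6 = {1, 2, 4}  B7 = {4, 7, 8}  B8 = {4, 5, 6}
Tree: B1–B2, B2–B3, B1–B4, B3–B5, B3–B6, B5–B7, B2–B8
Each bag holds 3 vertices, so the decomposition has width 2, which upper-bounds the treewidth. Conversely, {2, 3, 9} is a clique of size 3, and the vertices of any clique must share a bag in every tree decomposition; so some bag has ≥ 3 vertices and tw(G) ≥ 2. Hence tw(G) = 2 exactly.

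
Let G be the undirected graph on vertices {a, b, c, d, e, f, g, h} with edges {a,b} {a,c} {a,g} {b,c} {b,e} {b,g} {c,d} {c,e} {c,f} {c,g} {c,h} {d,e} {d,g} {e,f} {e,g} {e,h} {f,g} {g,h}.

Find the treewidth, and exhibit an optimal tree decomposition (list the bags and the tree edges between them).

Treewidth 3.
Bags: B1 = {b, c, e, g}  B2 = {c, d, e, g}  B3 = {c, e, f, g}  B4 = {c, e, g, h}  B5 = {a, b, c, g}
Tree: B1–B2, B2–B3, B1–B4, B1–B5

Each bag holds 4 vertices, so the decomposition has width 3, which upper-bounds the treewidth. On the other hand G contains the 4-clique {c, d, e, g}. A clique must lie in a single bag of any decomposition, so no decomposition can have width below 3. The upper and lower bounds meet at 3, so that is the treewidth.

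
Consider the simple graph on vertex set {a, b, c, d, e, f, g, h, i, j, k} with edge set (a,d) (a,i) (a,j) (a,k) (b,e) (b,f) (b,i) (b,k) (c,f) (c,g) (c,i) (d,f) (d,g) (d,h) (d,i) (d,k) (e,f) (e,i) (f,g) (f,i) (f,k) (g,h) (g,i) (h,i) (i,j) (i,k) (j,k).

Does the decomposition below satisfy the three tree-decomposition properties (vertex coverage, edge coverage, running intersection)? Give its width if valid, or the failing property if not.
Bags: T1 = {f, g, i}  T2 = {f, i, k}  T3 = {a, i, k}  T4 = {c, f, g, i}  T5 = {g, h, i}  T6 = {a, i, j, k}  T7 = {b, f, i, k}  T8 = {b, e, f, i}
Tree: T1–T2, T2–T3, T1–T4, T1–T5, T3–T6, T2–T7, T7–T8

No — vertex d appears in no bag.

A tree decomposition must satisfy three properties: every vertex lies in some bag; for every edge, both endpoints lie together in some bag; and for every vertex, the bags containing it form a connected subtree. Here vertex d appears in no bag, so the decomposition is invalid.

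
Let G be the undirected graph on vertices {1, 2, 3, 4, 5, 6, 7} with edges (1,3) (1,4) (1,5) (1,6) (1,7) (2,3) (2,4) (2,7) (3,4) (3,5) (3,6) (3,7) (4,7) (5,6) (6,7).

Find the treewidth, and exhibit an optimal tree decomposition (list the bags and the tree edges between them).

Treewidth 3.
One such decomposition:
Bags: B1 = {1, 3, 6, 7}  B2 = {1, 3, 4, 7}  B3 = {1, 3, 5, 6}  B4 = {2, 3, 4, 7}
Tree: B1–B2, B1–B3, B2–B4

The largest bag has 4 vertices, giving width 3; this decomposition certifies tw(G) ≤ 3. On the other hand G contains the 4-clique {1, 3, 4, 7}. A clique must lie in a single bag of any decomposition, so no decomposition can have width below 3. Hence tw(G) = 3 exactly.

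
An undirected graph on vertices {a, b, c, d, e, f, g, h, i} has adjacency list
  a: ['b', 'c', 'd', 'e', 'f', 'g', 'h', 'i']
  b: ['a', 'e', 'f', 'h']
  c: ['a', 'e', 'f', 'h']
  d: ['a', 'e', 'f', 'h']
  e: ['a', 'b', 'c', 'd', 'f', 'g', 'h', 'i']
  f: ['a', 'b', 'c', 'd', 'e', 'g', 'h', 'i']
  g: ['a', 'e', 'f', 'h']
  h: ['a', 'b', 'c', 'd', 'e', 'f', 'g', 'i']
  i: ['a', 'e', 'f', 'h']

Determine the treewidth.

4

A width-4 tree decomposition is:
Bags: B1 = {a, b, e, f, h}  B2 = {a, e, f, g, h}  B3 = {a, c, e, f, h}  B4 = {a, d, e, f, h}  B5 = {a, e, f, h, i}
Tree: B1–B2, B1–B3, B2–B4, B4–B5
Every bag has size at most 5, so the width is 5 − 1 = 4 and tw(G) ≤ 4. For the lower bound, the 5 vertices {a, d, e, f, h} are pairwise adjacent, and any tree decomposition puts a clique entirely inside one bag — forcing width ≥ 4. Hence tw(G) = 4 exactly.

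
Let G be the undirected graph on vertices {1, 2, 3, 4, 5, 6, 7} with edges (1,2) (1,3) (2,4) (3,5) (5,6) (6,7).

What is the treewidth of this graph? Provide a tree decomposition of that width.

Treewidth 1.
One optimal decomposition is:
Bags: B1 = {2, 4}  B2 = {1, 2}  B3 = {1, 3}  B4 = {3, 5}  B5 = {5, 6}  B6 = {6, 7}
Tree: B1–B2, B2–B3, B3–B4, B4–B5, B5–B6

The largest bag has 2 vertices, giving width 1; this decomposition certifies tw(G) ≤ 1. Any graph with an edge has treewidth ≥ 1, and G has the edge 4–2. Combining the bounds, tw(G) = 1.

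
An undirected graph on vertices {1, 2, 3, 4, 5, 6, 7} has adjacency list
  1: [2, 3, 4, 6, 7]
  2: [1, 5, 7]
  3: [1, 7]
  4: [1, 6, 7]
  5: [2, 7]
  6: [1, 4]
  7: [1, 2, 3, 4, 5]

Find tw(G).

2

A width-2 tree decomposition is:
Bags: B1 = {1, 4, 7}  B2 = {1, 3, 7}  B3 = {1, 4, 6}  B4 = {1, 2, 7}  B5 = {2, 5, 7}
Tree: B1–B2, B1–B3, B1–B4, B4–B5
Every bag has size at most 3, so the width is 3 − 1 = 2 and tw(G) ≤ 2. On the other hand G contains the 3-clique {1, 4, 6}. A clique must lie in a single bag of any decomposition, so no decomposition can have width below 2. Hence tw(G) = 2 exactly.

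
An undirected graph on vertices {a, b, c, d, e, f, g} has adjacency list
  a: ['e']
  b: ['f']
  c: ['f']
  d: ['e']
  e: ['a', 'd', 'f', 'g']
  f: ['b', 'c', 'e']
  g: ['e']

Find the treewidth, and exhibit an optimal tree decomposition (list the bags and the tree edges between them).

Treewidth 1.
One such decomposition:
Bags: B1 = {d, e}  B2 = {e, g}  B3 = {e, f}  B4 = {a, e}  B5 = {c, f}  B6 = {b, f}
Tree: B1–B2, B2–B3, B2–B4, B3–B5, B3–B6

Each bag holds 2 vertices, so the decomposition has width 1, which upper-bounds the treewidth. Any graph with an edge has treewidth ≥ 1, and G has the edge d–e. Combining the bounds, tw(G) = 1.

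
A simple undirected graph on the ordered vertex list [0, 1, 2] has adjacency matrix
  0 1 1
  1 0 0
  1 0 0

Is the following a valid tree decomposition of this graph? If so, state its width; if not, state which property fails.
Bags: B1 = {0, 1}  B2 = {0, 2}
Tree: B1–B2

Vertex coverage: the bags together contain {0, 1, 2}, the full vertex set. Edge coverage: each edge of G has both endpoints in at least one bag. Running intersection: for every vertex, the bags containing it form a connected subtree. All three properties hold, so this is a valid tree decomposition of width max|bag| − 1 = 1, and hence tw(G) ≤ 1.

Yes; width 1.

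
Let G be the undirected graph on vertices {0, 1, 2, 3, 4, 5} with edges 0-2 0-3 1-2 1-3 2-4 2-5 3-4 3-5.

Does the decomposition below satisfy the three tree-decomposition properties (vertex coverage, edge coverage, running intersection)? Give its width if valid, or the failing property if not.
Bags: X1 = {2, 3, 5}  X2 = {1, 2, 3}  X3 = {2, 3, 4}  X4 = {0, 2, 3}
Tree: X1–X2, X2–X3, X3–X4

Vertex coverage: the bags together contain {0, 1, 2, 3, 4, 5}, the full vertex set. Edge coverage: each edge of G has both endpoints in at least one bag. Running intersection: for every vertex, the bags containing it form a connected subtree. All three properties hold, so this is a valid tree decomposition of width max|bag| − 1 = 2, and hence tw(G) ≤ 2.

Yes; width 2.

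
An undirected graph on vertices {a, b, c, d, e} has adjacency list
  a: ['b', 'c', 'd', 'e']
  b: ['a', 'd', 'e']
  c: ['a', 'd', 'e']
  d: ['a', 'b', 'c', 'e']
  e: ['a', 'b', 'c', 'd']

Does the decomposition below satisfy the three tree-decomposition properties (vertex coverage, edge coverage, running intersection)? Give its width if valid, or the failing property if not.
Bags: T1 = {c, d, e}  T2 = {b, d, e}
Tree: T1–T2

A tree decomposition must satisfy three properties: every vertex lies in some bag; for every edge, both endpoints lie together in some bag; and for every vertex, the bags containing it form a connected subtree. Here vertex a appears in no bag, so the decomposition is invalid.

No — vertex a appears in no bag.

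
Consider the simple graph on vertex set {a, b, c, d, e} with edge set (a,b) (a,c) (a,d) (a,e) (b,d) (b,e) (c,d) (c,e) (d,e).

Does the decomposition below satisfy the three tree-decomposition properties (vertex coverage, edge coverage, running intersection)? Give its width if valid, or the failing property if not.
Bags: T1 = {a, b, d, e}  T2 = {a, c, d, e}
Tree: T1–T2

Checking the three conditions: (i) the bags cover all of {a, b, c, d, e}; (ii) for each edge, some bag contains both endpoints; (iii) the bags containing any fixed vertex form a subtree. All hold, so the decomposition is valid with width 4 − 1 = 3.

Yes; width 3.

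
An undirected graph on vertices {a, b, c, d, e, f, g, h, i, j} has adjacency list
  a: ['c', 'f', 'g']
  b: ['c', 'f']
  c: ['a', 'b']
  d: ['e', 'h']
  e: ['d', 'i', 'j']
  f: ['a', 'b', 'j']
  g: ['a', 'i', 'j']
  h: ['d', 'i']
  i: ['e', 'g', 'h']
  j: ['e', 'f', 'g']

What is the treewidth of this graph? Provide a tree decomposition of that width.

Treewidth 2.
One such decomposition:
Bags: B1 = {a, b, c}  B2 = {a, b, f}  B3 = {a, f, g}  B4 = {f, g, j}  B5 = {g, i, j}  B6 = {e, i, j}  B7 = {e, h, i}  B8 = {d, e, h}
Tree: B1–B2, B2–B3, B3–B4, B4–B5, B5–B6, B6–B7, B7–B8

Each bag holds 3 vertices, so the decomposition has width 2, which upper-bounds the treewidth. Since c–b–f–a–c is a cycle in G, G is not acyclic. Forests are exactly the graphs of treewidth ≤ 1, so tw(G) ≥ 2. Therefore the treewidth is 2.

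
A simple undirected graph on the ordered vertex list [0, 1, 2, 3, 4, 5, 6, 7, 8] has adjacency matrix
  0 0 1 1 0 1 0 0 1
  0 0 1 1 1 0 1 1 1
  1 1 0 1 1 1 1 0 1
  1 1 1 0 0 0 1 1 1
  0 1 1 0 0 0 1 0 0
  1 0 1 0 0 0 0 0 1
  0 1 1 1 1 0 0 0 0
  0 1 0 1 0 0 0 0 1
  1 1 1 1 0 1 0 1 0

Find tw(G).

A width-3 tree decomposition is:
Bags: B1 = {1, 2, 3, 8}  B2 = {0, 2, 3, 8}  B3 = {0, 2, 5, 8}  B4 = {1, 2, 3, 6}  B5 = {1, 3, 7, 8}  B6 = {1, 2, 4, 6}
Tree: B1–B2, B2–B3, B1–B4, B1–B5, B4–B6
Each bag holds 4 vertices, so the decomposition has width 3, which upper-bounds the treewidth. Conversely, {0, 2, 3, 8} is a clique of size 4, and the vertices of any clique must share a bag in every tree decomposition; so some bag has ≥ 4 vertices and tw(G) ≥ 3. Hence tw(G) = 3 exactly.

3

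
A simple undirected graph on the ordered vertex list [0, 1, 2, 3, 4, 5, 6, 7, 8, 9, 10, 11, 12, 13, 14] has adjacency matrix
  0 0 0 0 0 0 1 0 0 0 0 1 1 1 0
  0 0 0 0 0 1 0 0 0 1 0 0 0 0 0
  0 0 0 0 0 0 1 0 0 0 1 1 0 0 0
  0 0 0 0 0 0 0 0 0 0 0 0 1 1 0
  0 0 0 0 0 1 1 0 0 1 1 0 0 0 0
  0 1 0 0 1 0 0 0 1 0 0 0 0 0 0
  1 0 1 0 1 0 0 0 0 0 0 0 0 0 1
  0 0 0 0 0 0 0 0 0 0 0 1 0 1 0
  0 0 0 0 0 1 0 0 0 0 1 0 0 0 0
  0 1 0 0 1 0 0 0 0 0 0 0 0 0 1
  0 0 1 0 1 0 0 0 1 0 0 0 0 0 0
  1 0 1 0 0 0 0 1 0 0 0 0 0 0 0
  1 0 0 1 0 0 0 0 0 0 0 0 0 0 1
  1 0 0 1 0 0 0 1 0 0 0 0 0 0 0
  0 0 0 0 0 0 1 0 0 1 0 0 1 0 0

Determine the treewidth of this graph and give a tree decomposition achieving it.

Every bag has size at most 4, so the width is 4 − 1 = 3 and tw(G) ≤ 3. For the lower bound: the 4 vertex sets {3,7,13}, {12}, {0}, {2,6,11,14} are disjoint, each induces a connected subgraph, and every pair is joined by at least one edge of G. Contracting each set to a single vertex therefore yields K_{4} as a minor, and since treewidth is minor-monotone, tw(G) ≥ tw(K_{4}) = 3. Combining the bounds, tw(G) = 3.

Treewidth 3.
One optimal decomposition is:
Bags: B1 = {3, 7, 12, 13}  B2 = {0, 7, 12, 13}  B3 = {0, 7, 11, 12}  B4 = {0, 11, 12, 14}  B5 = {0, 6, 11, 14}  B6 = {2, 6, 11, 14}  B7 = {2, 6, 9, 14}  B8 = {2, 4, 6, 9}  B9 = {2, 4, 9, 10}  B10 = {1, 4, 9, 10}  B11 = {1, 4, 5, 10}  B12 = {1, 5, 8, 10}
Tree: B1–B2, B2–B3, B3–B4, B4–B5, B5–B6, B6–B7, B7–B8, B8–B9, B9–B10, B10–B11, B11–B12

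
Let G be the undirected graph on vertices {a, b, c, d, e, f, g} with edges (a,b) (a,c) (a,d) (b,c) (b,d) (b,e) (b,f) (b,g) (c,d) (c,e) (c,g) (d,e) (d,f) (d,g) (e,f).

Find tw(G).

A width-3 tree decomposition is:
Bags: B1 = {a, b, c, d}  B2 = {b, c, d, e}  B3 = {b, d, e, f}  B4 = {b, c, d, g}
Tree: B1–B2, B2–B3, B2–B4
Each bag holds 4 vertices, so the decomposition has width 3, which upper-bounds the treewidth. For the lower bound, the 4 vertices {b, c, d, g} are pairwise adjacent, and any tree decomposition puts a clique entirely inside one bag — forcing width ≥ 3. Therefore the treewidth is 3.

3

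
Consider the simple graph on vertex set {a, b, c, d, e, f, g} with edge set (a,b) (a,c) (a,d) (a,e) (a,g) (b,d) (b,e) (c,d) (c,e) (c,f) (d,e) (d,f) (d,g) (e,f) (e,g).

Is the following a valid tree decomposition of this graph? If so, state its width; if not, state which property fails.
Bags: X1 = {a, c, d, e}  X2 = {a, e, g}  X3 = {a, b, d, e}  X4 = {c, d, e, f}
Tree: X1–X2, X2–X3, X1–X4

A tree decomposition must satisfy three properties: every vertex lies in some bag; for every edge, both endpoints lie together in some bag; and for every vertex, the bags containing it form a connected subtree. Here edge (d,g) lies in no bag, so the decomposition is invalid.

No — edge (d,g) lies in no bag.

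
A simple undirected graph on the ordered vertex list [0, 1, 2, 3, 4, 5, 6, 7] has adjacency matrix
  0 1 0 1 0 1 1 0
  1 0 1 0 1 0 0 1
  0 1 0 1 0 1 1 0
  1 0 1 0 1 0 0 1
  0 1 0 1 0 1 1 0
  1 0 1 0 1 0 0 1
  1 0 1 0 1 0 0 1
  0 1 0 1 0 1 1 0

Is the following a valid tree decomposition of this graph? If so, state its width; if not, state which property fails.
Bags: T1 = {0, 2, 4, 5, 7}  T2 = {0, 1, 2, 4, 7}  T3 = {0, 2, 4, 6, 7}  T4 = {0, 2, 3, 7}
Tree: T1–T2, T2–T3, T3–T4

No — edge (4,3) lies in no bag.

A tree decomposition must satisfy three properties: every vertex lies in some bag; for every edge, both endpoints lie together in some bag; and for every vertex, the bags containing it form a connected subtree. Here edge (4,3) lies in no bag, so the decomposition is invalid.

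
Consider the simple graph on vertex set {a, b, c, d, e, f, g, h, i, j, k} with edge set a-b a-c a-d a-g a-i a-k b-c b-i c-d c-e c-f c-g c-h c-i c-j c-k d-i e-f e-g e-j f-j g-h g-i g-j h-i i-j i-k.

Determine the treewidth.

A width-3 tree decomposition is:
Bags: B1 = {c, g, h, i}  B2 = {c, g, i, j}  B3 = {c, e, g, j}  B4 = {c, e, f, j}  B5 = {a, c, g, i}  B6 = {a, c, d, i}  B7 = {a, b, c, i}  B8 = {a, c, i, k}
Tree: B1–B2, B2–B3, B3–B4, B2–B5, B5–B6, B6–B7, B6–B8
Every bag has size at most 4, so the width is 4 − 1 = 3 and tw(G) ≤ 3. For the lower bound, the 4 vertices {c, e, g, j} are pairwise adjacent, and any tree decomposition puts a clique entirely inside one bag — forcing width ≥ 3. Combining the bounds, tw(G) = 3.

3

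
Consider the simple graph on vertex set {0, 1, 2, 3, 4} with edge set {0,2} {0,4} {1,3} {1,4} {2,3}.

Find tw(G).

A width-2 tree decomposition is:
Bags: B1 = {1, 2, 3}  B2 = {0, 1, 2}  B3 = {0, 1, 4}
Tree: B1–B2, B2–B3
Every bag has size at most 3, so the width is 3 − 1 = 2 and tw(G) ≤ 2. The edges 1–3–2–0–4–1 form a cycle, so G is not a tree and its treewidth is at least 2. Therefore the treewidth is 2.

2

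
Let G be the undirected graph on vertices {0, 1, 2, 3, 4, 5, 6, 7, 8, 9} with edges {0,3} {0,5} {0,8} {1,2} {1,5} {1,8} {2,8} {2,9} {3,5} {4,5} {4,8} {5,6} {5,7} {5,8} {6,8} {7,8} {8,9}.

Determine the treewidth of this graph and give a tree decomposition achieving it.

Treewidth 2.
One optimal decomposition is:
Bags: B1 = {5, 7, 8}  B2 = {1, 5, 8}  B3 = {5, 6, 8}  B4 = {1, 2, 8}  B5 = {4, 5, 8}  B6 = {0, 5, 8}  B7 = {0, 3, 5}  B8 = {2, 8, 9}
Tree: B1–B2, B2–B3, B2–B4, B3–B5, B5–B6, B6–B7, B4–B8

The largest bag has 3 vertices, giving width 2; this decomposition certifies tw(G) ≤ 2. On the other hand G contains the 3-clique {2, 8, 9}. A clique must lie in a single bag of any decomposition, so no decomposition can have width below 2. Hence tw(G) = 2 exactly.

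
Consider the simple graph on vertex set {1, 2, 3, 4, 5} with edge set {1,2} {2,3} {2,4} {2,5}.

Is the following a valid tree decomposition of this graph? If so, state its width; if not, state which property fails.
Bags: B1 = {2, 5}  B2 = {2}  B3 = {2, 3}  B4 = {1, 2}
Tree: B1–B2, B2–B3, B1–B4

A tree decomposition must satisfy three properties: every vertex lies in some bag; for every edge, both endpoints lie together in some bag; and for every vertex, the bags containing it form a connected subtree. Here vertex 4 appears in no bag, so the decomposition is invalid.

No — vertex 4 appears in no bag.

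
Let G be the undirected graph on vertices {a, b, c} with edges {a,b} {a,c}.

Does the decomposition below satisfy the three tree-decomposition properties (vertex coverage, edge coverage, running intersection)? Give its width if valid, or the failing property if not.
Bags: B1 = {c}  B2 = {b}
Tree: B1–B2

No — vertex a appears in no bag.

A tree decomposition must satisfy three properties: every vertex lies in some bag; for every edge, both endpoints lie together in some bag; and for every vertex, the bags containing it form a connected subtree. Here vertex a appears in no bag, so the decomposition is invalid.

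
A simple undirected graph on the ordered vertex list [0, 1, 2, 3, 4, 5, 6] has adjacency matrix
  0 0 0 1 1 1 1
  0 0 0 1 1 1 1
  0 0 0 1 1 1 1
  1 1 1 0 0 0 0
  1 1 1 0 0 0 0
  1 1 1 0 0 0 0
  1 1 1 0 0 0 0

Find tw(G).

3

A width-3 tree decomposition is:
Bags: B1 = {0, 1, 2, 6}  B2 = {0, 1, 2, 5}  B3 = {0, 1, 2, 4}  B4 = {0, 1, 2, 3}
Tree: B1–B2, B2–B3, B3–B4
Every bag has size at most 4, so the width is 4 − 1 = 3 and tw(G) ≤ 3. For the lower bound: the 4 vertex sets {2,6}, {1,5}, {0}, {4} are disjoint, each induces a connected subgraph, and every pair is joined by at least one edge of G. Contracting each set to a single vertex therefore yields K_{4} as a minor, and since treewidth is minor-monotone, tw(G) ≥ tw(K_{4}) = 3. Combining the bounds, tw(G) = 3.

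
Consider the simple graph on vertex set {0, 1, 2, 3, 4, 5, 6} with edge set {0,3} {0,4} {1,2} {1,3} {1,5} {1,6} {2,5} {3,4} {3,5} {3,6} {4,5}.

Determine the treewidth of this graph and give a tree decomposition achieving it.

Treewidth 2.
One such decomposition:
Bags: B1 = {1, 3, 5}  B2 = {3, 4, 5}  B3 = {1, 2, 5}  B4 = {1, 3, 6}  B5 = {0, 3, 4}
Tree: B1–B2, B1–B3, B1–B4, B2–B5

Each bag holds 3 vertices, so the decomposition has width 2, which upper-bounds the treewidth. For the lower bound, the 3 vertices {1, 2, 5} are pairwise adjacent, and any tree decomposition puts a clique entirely inside one bag — forcing width ≥ 2. Hence tw(G) = 2 exactly.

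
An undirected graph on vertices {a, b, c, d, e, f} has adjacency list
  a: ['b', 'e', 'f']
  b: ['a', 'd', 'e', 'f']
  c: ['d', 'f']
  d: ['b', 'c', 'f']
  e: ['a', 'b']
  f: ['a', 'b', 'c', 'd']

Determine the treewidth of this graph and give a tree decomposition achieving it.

Every bag has size at most 3, so the width is 3 − 1 = 2 and tw(G) ≤ 2. On the other hand G contains the 3-clique {a, b, e}. A clique must lie in a single bag of any decomposition, so no decomposition can have width below 2. The upper and lower bounds meet at 2, so that is the treewidth.

Treewidth 2.
One optimal decomposition is:
Bags: B1 = {b, d, f}  B2 = {c, d, f}  B3 = {a, b, f}  B4 = {a, b, e}
Tree: B1–B2, B1–B3, B3–B4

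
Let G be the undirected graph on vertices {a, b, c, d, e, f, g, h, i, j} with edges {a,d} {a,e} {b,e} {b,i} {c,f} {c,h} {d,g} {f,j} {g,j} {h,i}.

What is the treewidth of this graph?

2

A width-2 tree decomposition is:
Bags: B1 = {b, e, i}  B2 = {a, e, i}  B3 = {a, d, i}  B4 = {d, g, i}  B5 = {g, i, j}  B6 = {f, i, j}  B7 = {c, f, i}  B8 = {c, h, i}
Tree: B1–B2, B2–B3, B3–B4, B4–B5, B5–B6, B6–B7, B7–B8
The largest bag has 3 vertices, giving width 2; this decomposition certifies tw(G) ≤ 2. For the lower bound, G contains the cycle i–b–e–a–d–g–j–f–c–h–i, so G is not a forest; only forests have treewidth ≤ 1, hence tw(G) ≥ 2. Therefore the treewidth is 2.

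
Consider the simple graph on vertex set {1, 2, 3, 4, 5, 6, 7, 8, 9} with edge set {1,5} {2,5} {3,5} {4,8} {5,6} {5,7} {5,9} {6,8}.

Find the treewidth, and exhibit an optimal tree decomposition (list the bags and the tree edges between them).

Each bag holds 2 vertices, so the decomposition has width 1, which upper-bounds the treewidth. Any graph with an edge has treewidth ≥ 1, and G has the edge 1–5. The upper and lower bounds meet at 1, so that is the treewidth.

Treewidth 1.
One such decomposition:
Bags: B1 = {1, 5}  B2 = {5, 6}  B3 = {6, 8}  B4 = {5, 9}  B5 = {2, 5}  B6 = {3, 5}  B7 = {5, 7}  B8 = {4, 8}
Tree: B1–B2, B2–B3, B1–B4, B4–B5, B1–B6, B1–B7, B3–B8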